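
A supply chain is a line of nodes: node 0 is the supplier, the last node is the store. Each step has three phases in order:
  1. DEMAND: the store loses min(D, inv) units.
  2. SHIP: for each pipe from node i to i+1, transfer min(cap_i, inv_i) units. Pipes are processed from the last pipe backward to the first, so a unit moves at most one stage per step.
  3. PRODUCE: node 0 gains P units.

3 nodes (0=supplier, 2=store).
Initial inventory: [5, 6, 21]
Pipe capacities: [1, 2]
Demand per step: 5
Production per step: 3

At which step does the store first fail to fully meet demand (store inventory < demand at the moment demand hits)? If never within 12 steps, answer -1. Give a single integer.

Step 1: demand=5,sold=5 ship[1->2]=2 ship[0->1]=1 prod=3 -> [7 5 18]
Step 2: demand=5,sold=5 ship[1->2]=2 ship[0->1]=1 prod=3 -> [9 4 15]
Step 3: demand=5,sold=5 ship[1->2]=2 ship[0->1]=1 prod=3 -> [11 3 12]
Step 4: demand=5,sold=5 ship[1->2]=2 ship[0->1]=1 prod=3 -> [13 2 9]
Step 5: demand=5,sold=5 ship[1->2]=2 ship[0->1]=1 prod=3 -> [15 1 6]
Step 6: demand=5,sold=5 ship[1->2]=1 ship[0->1]=1 prod=3 -> [17 1 2]
Step 7: demand=5,sold=2 ship[1->2]=1 ship[0->1]=1 prod=3 -> [19 1 1]
Step 8: demand=5,sold=1 ship[1->2]=1 ship[0->1]=1 prod=3 -> [21 1 1]
Step 9: demand=5,sold=1 ship[1->2]=1 ship[0->1]=1 prod=3 -> [23 1 1]
Step 10: demand=5,sold=1 ship[1->2]=1 ship[0->1]=1 prod=3 -> [25 1 1]
Step 11: demand=5,sold=1 ship[1->2]=1 ship[0->1]=1 prod=3 -> [27 1 1]
Step 12: demand=5,sold=1 ship[1->2]=1 ship[0->1]=1 prod=3 -> [29 1 1]
First stockout at step 7

7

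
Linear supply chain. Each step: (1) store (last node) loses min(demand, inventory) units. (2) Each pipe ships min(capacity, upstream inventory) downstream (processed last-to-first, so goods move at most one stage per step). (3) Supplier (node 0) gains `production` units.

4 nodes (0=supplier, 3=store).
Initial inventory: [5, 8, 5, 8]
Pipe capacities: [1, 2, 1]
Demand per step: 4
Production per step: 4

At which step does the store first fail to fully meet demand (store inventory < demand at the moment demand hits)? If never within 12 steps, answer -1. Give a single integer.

Step 1: demand=4,sold=4 ship[2->3]=1 ship[1->2]=2 ship[0->1]=1 prod=4 -> [8 7 6 5]
Step 2: demand=4,sold=4 ship[2->3]=1 ship[1->2]=2 ship[0->1]=1 prod=4 -> [11 6 7 2]
Step 3: demand=4,sold=2 ship[2->3]=1 ship[1->2]=2 ship[0->1]=1 prod=4 -> [14 5 8 1]
Step 4: demand=4,sold=1 ship[2->3]=1 ship[1->2]=2 ship[0->1]=1 prod=4 -> [17 4 9 1]
Step 5: demand=4,sold=1 ship[2->3]=1 ship[1->2]=2 ship[0->1]=1 prod=4 -> [20 3 10 1]
Step 6: demand=4,sold=1 ship[2->3]=1 ship[1->2]=2 ship[0->1]=1 prod=4 -> [23 2 11 1]
Step 7: demand=4,sold=1 ship[2->3]=1 ship[1->2]=2 ship[0->1]=1 prod=4 -> [26 1 12 1]
Step 8: demand=4,sold=1 ship[2->3]=1 ship[1->2]=1 ship[0->1]=1 prod=4 -> [29 1 12 1]
Step 9: demand=4,sold=1 ship[2->3]=1 ship[1->2]=1 ship[0->1]=1 prod=4 -> [32 1 12 1]
Step 10: demand=4,sold=1 ship[2->3]=1 ship[1->2]=1 ship[0->1]=1 prod=4 -> [35 1 12 1]
Step 11: demand=4,sold=1 ship[2->3]=1 ship[1->2]=1 ship[0->1]=1 prod=4 -> [38 1 12 1]
Step 12: demand=4,sold=1 ship[2->3]=1 ship[1->2]=1 ship[0->1]=1 prod=4 -> [41 1 12 1]
First stockout at step 3

3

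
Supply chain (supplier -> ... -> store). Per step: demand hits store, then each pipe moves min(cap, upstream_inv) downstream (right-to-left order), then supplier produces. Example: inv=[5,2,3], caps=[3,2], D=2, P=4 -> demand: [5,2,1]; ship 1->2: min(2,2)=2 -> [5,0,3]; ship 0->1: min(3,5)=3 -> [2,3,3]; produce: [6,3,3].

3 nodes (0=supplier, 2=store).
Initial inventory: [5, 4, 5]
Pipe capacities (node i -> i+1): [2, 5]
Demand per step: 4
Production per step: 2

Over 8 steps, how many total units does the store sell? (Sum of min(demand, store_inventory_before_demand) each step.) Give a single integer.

Step 1: sold=4 (running total=4) -> [5 2 5]
Step 2: sold=4 (running total=8) -> [5 2 3]
Step 3: sold=3 (running total=11) -> [5 2 2]
Step 4: sold=2 (running total=13) -> [5 2 2]
Step 5: sold=2 (running total=15) -> [5 2 2]
Step 6: sold=2 (running total=17) -> [5 2 2]
Step 7: sold=2 (running total=19) -> [5 2 2]
Step 8: sold=2 (running total=21) -> [5 2 2]

Answer: 21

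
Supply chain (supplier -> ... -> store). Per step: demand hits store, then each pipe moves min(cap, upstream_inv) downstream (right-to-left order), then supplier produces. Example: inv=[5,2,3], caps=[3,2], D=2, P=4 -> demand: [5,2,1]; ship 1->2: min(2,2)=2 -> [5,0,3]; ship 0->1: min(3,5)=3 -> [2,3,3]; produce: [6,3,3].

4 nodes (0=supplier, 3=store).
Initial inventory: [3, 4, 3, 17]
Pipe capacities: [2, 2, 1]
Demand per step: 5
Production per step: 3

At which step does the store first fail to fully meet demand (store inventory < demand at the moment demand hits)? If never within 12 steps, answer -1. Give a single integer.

Step 1: demand=5,sold=5 ship[2->3]=1 ship[1->2]=2 ship[0->1]=2 prod=3 -> [4 4 4 13]
Step 2: demand=5,sold=5 ship[2->3]=1 ship[1->2]=2 ship[0->1]=2 prod=3 -> [5 4 5 9]
Step 3: demand=5,sold=5 ship[2->3]=1 ship[1->2]=2 ship[0->1]=2 prod=3 -> [6 4 6 5]
Step 4: demand=5,sold=5 ship[2->3]=1 ship[1->2]=2 ship[0->1]=2 prod=3 -> [7 4 7 1]
Step 5: demand=5,sold=1 ship[2->3]=1 ship[1->2]=2 ship[0->1]=2 prod=3 -> [8 4 8 1]
Step 6: demand=5,sold=1 ship[2->3]=1 ship[1->2]=2 ship[0->1]=2 prod=3 -> [9 4 9 1]
Step 7: demand=5,sold=1 ship[2->3]=1 ship[1->2]=2 ship[0->1]=2 prod=3 -> [10 4 10 1]
Step 8: demand=5,sold=1 ship[2->3]=1 ship[1->2]=2 ship[0->1]=2 prod=3 -> [11 4 11 1]
Step 9: demand=5,sold=1 ship[2->3]=1 ship[1->2]=2 ship[0->1]=2 prod=3 -> [12 4 12 1]
Step 10: demand=5,sold=1 ship[2->3]=1 ship[1->2]=2 ship[0->1]=2 prod=3 -> [13 4 13 1]
Step 11: demand=5,sold=1 ship[2->3]=1 ship[1->2]=2 ship[0->1]=2 prod=3 -> [14 4 14 1]
Step 12: demand=5,sold=1 ship[2->3]=1 ship[1->2]=2 ship[0->1]=2 prod=3 -> [15 4 15 1]
First stockout at step 5

5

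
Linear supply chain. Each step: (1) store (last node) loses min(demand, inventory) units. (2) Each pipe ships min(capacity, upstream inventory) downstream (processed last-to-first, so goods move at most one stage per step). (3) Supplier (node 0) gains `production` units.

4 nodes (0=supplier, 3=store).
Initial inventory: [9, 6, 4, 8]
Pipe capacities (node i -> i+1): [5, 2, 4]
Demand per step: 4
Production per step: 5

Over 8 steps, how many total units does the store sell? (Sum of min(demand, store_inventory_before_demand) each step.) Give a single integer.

Step 1: sold=4 (running total=4) -> [9 9 2 8]
Step 2: sold=4 (running total=8) -> [9 12 2 6]
Step 3: sold=4 (running total=12) -> [9 15 2 4]
Step 4: sold=4 (running total=16) -> [9 18 2 2]
Step 5: sold=2 (running total=18) -> [9 21 2 2]
Step 6: sold=2 (running total=20) -> [9 24 2 2]
Step 7: sold=2 (running total=22) -> [9 27 2 2]
Step 8: sold=2 (running total=24) -> [9 30 2 2]

Answer: 24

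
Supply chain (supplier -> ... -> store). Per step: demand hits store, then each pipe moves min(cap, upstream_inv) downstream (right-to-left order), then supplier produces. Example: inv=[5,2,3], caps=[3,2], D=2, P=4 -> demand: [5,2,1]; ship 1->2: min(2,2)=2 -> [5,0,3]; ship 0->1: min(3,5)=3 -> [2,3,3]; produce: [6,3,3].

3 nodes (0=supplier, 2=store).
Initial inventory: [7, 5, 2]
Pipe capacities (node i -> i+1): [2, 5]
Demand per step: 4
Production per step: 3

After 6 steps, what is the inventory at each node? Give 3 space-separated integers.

Step 1: demand=4,sold=2 ship[1->2]=5 ship[0->1]=2 prod=3 -> inv=[8 2 5]
Step 2: demand=4,sold=4 ship[1->2]=2 ship[0->1]=2 prod=3 -> inv=[9 2 3]
Step 3: demand=4,sold=3 ship[1->2]=2 ship[0->1]=2 prod=3 -> inv=[10 2 2]
Step 4: demand=4,sold=2 ship[1->2]=2 ship[0->1]=2 prod=3 -> inv=[11 2 2]
Step 5: demand=4,sold=2 ship[1->2]=2 ship[0->1]=2 prod=3 -> inv=[12 2 2]
Step 6: demand=4,sold=2 ship[1->2]=2 ship[0->1]=2 prod=3 -> inv=[13 2 2]

13 2 2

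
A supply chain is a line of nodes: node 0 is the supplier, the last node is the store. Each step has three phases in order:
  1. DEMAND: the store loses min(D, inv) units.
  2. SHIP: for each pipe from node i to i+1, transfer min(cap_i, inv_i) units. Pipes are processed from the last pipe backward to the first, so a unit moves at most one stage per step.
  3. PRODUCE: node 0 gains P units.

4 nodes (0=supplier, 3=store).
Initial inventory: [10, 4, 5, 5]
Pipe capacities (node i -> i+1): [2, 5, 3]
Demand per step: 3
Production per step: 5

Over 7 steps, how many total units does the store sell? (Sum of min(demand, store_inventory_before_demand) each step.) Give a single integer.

Answer: 21

Derivation:
Step 1: sold=3 (running total=3) -> [13 2 6 5]
Step 2: sold=3 (running total=6) -> [16 2 5 5]
Step 3: sold=3 (running total=9) -> [19 2 4 5]
Step 4: sold=3 (running total=12) -> [22 2 3 5]
Step 5: sold=3 (running total=15) -> [25 2 2 5]
Step 6: sold=3 (running total=18) -> [28 2 2 4]
Step 7: sold=3 (running total=21) -> [31 2 2 3]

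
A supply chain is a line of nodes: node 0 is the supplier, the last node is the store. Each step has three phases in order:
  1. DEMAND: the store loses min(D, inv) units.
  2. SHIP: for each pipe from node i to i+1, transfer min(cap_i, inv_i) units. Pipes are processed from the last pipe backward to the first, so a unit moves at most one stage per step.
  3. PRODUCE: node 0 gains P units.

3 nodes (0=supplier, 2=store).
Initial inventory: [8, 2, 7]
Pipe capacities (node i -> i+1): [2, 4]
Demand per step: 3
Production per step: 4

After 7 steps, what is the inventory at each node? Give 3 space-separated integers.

Step 1: demand=3,sold=3 ship[1->2]=2 ship[0->1]=2 prod=4 -> inv=[10 2 6]
Step 2: demand=3,sold=3 ship[1->2]=2 ship[0->1]=2 prod=4 -> inv=[12 2 5]
Step 3: demand=3,sold=3 ship[1->2]=2 ship[0->1]=2 prod=4 -> inv=[14 2 4]
Step 4: demand=3,sold=3 ship[1->2]=2 ship[0->1]=2 prod=4 -> inv=[16 2 3]
Step 5: demand=3,sold=3 ship[1->2]=2 ship[0->1]=2 prod=4 -> inv=[18 2 2]
Step 6: demand=3,sold=2 ship[1->2]=2 ship[0->1]=2 prod=4 -> inv=[20 2 2]
Step 7: demand=3,sold=2 ship[1->2]=2 ship[0->1]=2 prod=4 -> inv=[22 2 2]

22 2 2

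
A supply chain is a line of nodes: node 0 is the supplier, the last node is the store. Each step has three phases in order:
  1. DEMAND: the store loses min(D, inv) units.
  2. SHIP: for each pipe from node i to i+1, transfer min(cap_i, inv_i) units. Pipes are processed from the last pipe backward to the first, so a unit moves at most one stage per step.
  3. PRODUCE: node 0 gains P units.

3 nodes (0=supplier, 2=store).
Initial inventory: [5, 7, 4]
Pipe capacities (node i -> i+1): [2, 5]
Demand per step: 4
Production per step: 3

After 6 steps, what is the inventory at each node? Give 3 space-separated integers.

Step 1: demand=4,sold=4 ship[1->2]=5 ship[0->1]=2 prod=3 -> inv=[6 4 5]
Step 2: demand=4,sold=4 ship[1->2]=4 ship[0->1]=2 prod=3 -> inv=[7 2 5]
Step 3: demand=4,sold=4 ship[1->2]=2 ship[0->1]=2 prod=3 -> inv=[8 2 3]
Step 4: demand=4,sold=3 ship[1->2]=2 ship[0->1]=2 prod=3 -> inv=[9 2 2]
Step 5: demand=4,sold=2 ship[1->2]=2 ship[0->1]=2 prod=3 -> inv=[10 2 2]
Step 6: demand=4,sold=2 ship[1->2]=2 ship[0->1]=2 prod=3 -> inv=[11 2 2]

11 2 2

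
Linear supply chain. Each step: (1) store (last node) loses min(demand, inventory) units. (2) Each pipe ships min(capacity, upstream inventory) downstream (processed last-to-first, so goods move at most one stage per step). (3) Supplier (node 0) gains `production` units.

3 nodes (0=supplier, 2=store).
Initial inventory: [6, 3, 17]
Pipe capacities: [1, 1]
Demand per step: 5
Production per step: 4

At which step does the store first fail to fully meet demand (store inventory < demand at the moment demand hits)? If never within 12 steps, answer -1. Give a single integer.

Step 1: demand=5,sold=5 ship[1->2]=1 ship[0->1]=1 prod=4 -> [9 3 13]
Step 2: demand=5,sold=5 ship[1->2]=1 ship[0->1]=1 prod=4 -> [12 3 9]
Step 3: demand=5,sold=5 ship[1->2]=1 ship[0->1]=1 prod=4 -> [15 3 5]
Step 4: demand=5,sold=5 ship[1->2]=1 ship[0->1]=1 prod=4 -> [18 3 1]
Step 5: demand=5,sold=1 ship[1->2]=1 ship[0->1]=1 prod=4 -> [21 3 1]
Step 6: demand=5,sold=1 ship[1->2]=1 ship[0->1]=1 prod=4 -> [24 3 1]
Step 7: demand=5,sold=1 ship[1->2]=1 ship[0->1]=1 prod=4 -> [27 3 1]
Step 8: demand=5,sold=1 ship[1->2]=1 ship[0->1]=1 prod=4 -> [30 3 1]
Step 9: demand=5,sold=1 ship[1->2]=1 ship[0->1]=1 prod=4 -> [33 3 1]
Step 10: demand=5,sold=1 ship[1->2]=1 ship[0->1]=1 prod=4 -> [36 3 1]
Step 11: demand=5,sold=1 ship[1->2]=1 ship[0->1]=1 prod=4 -> [39 3 1]
Step 12: demand=5,sold=1 ship[1->2]=1 ship[0->1]=1 prod=4 -> [42 3 1]
First stockout at step 5

5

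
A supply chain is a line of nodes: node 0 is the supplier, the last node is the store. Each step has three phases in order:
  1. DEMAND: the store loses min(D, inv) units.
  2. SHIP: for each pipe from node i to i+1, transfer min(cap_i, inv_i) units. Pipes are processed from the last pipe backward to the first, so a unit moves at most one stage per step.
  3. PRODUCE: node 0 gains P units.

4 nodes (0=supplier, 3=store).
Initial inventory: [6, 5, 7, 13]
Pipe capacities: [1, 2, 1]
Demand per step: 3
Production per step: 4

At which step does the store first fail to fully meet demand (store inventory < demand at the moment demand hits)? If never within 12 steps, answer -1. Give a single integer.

Step 1: demand=3,sold=3 ship[2->3]=1 ship[1->2]=2 ship[0->1]=1 prod=4 -> [9 4 8 11]
Step 2: demand=3,sold=3 ship[2->3]=1 ship[1->2]=2 ship[0->1]=1 prod=4 -> [12 3 9 9]
Step 3: demand=3,sold=3 ship[2->3]=1 ship[1->2]=2 ship[0->1]=1 prod=4 -> [15 2 10 7]
Step 4: demand=3,sold=3 ship[2->3]=1 ship[1->2]=2 ship[0->1]=1 prod=4 -> [18 1 11 5]
Step 5: demand=3,sold=3 ship[2->3]=1 ship[1->2]=1 ship[0->1]=1 prod=4 -> [21 1 11 3]
Step 6: demand=3,sold=3 ship[2->3]=1 ship[1->2]=1 ship[0->1]=1 prod=4 -> [24 1 11 1]
Step 7: demand=3,sold=1 ship[2->3]=1 ship[1->2]=1 ship[0->1]=1 prod=4 -> [27 1 11 1]
Step 8: demand=3,sold=1 ship[2->3]=1 ship[1->2]=1 ship[0->1]=1 prod=4 -> [30 1 11 1]
Step 9: demand=3,sold=1 ship[2->3]=1 ship[1->2]=1 ship[0->1]=1 prod=4 -> [33 1 11 1]
Step 10: demand=3,sold=1 ship[2->3]=1 ship[1->2]=1 ship[0->1]=1 prod=4 -> [36 1 11 1]
Step 11: demand=3,sold=1 ship[2->3]=1 ship[1->2]=1 ship[0->1]=1 prod=4 -> [39 1 11 1]
Step 12: demand=3,sold=1 ship[2->3]=1 ship[1->2]=1 ship[0->1]=1 prod=4 -> [42 1 11 1]
First stockout at step 7

7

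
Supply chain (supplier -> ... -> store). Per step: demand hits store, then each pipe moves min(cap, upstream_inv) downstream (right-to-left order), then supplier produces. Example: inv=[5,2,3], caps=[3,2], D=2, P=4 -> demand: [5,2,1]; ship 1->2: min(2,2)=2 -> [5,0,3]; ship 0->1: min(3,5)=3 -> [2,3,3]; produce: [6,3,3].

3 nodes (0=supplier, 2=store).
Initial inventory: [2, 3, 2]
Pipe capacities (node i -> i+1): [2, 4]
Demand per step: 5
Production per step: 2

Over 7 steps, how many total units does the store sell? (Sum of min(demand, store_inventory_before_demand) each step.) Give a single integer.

Step 1: sold=2 (running total=2) -> [2 2 3]
Step 2: sold=3 (running total=5) -> [2 2 2]
Step 3: sold=2 (running total=7) -> [2 2 2]
Step 4: sold=2 (running total=9) -> [2 2 2]
Step 5: sold=2 (running total=11) -> [2 2 2]
Step 6: sold=2 (running total=13) -> [2 2 2]
Step 7: sold=2 (running total=15) -> [2 2 2]

Answer: 15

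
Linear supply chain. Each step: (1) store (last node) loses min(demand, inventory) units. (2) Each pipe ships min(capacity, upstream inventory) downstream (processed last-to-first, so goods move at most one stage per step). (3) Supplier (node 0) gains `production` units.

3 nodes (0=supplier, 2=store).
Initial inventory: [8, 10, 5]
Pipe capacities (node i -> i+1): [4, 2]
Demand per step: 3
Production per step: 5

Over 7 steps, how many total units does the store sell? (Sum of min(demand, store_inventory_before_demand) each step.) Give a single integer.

Answer: 17

Derivation:
Step 1: sold=3 (running total=3) -> [9 12 4]
Step 2: sold=3 (running total=6) -> [10 14 3]
Step 3: sold=3 (running total=9) -> [11 16 2]
Step 4: sold=2 (running total=11) -> [12 18 2]
Step 5: sold=2 (running total=13) -> [13 20 2]
Step 6: sold=2 (running total=15) -> [14 22 2]
Step 7: sold=2 (running total=17) -> [15 24 2]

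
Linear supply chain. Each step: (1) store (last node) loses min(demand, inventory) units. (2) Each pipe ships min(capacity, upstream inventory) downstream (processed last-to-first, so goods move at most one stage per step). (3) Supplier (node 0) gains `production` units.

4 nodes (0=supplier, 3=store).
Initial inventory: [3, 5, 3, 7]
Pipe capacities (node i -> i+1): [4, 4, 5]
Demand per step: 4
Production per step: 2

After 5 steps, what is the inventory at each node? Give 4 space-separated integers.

Step 1: demand=4,sold=4 ship[2->3]=3 ship[1->2]=4 ship[0->1]=3 prod=2 -> inv=[2 4 4 6]
Step 2: demand=4,sold=4 ship[2->3]=4 ship[1->2]=4 ship[0->1]=2 prod=2 -> inv=[2 2 4 6]
Step 3: demand=4,sold=4 ship[2->3]=4 ship[1->2]=2 ship[0->1]=2 prod=2 -> inv=[2 2 2 6]
Step 4: demand=4,sold=4 ship[2->3]=2 ship[1->2]=2 ship[0->1]=2 prod=2 -> inv=[2 2 2 4]
Step 5: demand=4,sold=4 ship[2->3]=2 ship[1->2]=2 ship[0->1]=2 prod=2 -> inv=[2 2 2 2]

2 2 2 2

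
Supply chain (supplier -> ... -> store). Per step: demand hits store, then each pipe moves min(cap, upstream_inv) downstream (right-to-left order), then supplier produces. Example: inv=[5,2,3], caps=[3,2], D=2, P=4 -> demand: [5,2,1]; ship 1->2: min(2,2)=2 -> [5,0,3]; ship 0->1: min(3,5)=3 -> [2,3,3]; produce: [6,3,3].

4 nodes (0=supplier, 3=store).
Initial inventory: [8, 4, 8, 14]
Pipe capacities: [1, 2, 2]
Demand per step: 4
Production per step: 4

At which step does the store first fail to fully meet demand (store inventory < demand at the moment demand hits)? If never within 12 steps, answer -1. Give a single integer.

Step 1: demand=4,sold=4 ship[2->3]=2 ship[1->2]=2 ship[0->1]=1 prod=4 -> [11 3 8 12]
Step 2: demand=4,sold=4 ship[2->3]=2 ship[1->2]=2 ship[0->1]=1 prod=4 -> [14 2 8 10]
Step 3: demand=4,sold=4 ship[2->3]=2 ship[1->2]=2 ship[0->1]=1 prod=4 -> [17 1 8 8]
Step 4: demand=4,sold=4 ship[2->3]=2 ship[1->2]=1 ship[0->1]=1 prod=4 -> [20 1 7 6]
Step 5: demand=4,sold=4 ship[2->3]=2 ship[1->2]=1 ship[0->1]=1 prod=4 -> [23 1 6 4]
Step 6: demand=4,sold=4 ship[2->3]=2 ship[1->2]=1 ship[0->1]=1 prod=4 -> [26 1 5 2]
Step 7: demand=4,sold=2 ship[2->3]=2 ship[1->2]=1 ship[0->1]=1 prod=4 -> [29 1 4 2]
Step 8: demand=4,sold=2 ship[2->3]=2 ship[1->2]=1 ship[0->1]=1 prod=4 -> [32 1 3 2]
Step 9: demand=4,sold=2 ship[2->3]=2 ship[1->2]=1 ship[0->1]=1 prod=4 -> [35 1 2 2]
Step 10: demand=4,sold=2 ship[2->3]=2 ship[1->2]=1 ship[0->1]=1 prod=4 -> [38 1 1 2]
Step 11: demand=4,sold=2 ship[2->3]=1 ship[1->2]=1 ship[0->1]=1 prod=4 -> [41 1 1 1]
Step 12: demand=4,sold=1 ship[2->3]=1 ship[1->2]=1 ship[0->1]=1 prod=4 -> [44 1 1 1]
First stockout at step 7

7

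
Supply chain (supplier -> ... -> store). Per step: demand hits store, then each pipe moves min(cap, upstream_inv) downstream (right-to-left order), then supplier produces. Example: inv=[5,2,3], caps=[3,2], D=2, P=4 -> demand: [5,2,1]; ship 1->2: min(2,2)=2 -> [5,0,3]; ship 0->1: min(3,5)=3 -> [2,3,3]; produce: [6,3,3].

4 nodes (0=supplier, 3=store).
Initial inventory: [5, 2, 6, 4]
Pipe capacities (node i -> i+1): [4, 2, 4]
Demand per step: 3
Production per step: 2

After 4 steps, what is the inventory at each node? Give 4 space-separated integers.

Step 1: demand=3,sold=3 ship[2->3]=4 ship[1->2]=2 ship[0->1]=4 prod=2 -> inv=[3 4 4 5]
Step 2: demand=3,sold=3 ship[2->3]=4 ship[1->2]=2 ship[0->1]=3 prod=2 -> inv=[2 5 2 6]
Step 3: demand=3,sold=3 ship[2->3]=2 ship[1->2]=2 ship[0->1]=2 prod=2 -> inv=[2 5 2 5]
Step 4: demand=3,sold=3 ship[2->3]=2 ship[1->2]=2 ship[0->1]=2 prod=2 -> inv=[2 5 2 4]

2 5 2 4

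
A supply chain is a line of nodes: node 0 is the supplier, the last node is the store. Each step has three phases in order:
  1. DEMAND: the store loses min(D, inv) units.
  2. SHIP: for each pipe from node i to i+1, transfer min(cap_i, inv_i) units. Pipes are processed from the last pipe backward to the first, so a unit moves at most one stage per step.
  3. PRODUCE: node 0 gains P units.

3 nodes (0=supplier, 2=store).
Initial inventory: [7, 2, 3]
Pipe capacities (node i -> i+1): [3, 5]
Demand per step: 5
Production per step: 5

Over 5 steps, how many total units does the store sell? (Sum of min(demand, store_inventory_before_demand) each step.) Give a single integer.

Answer: 14

Derivation:
Step 1: sold=3 (running total=3) -> [9 3 2]
Step 2: sold=2 (running total=5) -> [11 3 3]
Step 3: sold=3 (running total=8) -> [13 3 3]
Step 4: sold=3 (running total=11) -> [15 3 3]
Step 5: sold=3 (running total=14) -> [17 3 3]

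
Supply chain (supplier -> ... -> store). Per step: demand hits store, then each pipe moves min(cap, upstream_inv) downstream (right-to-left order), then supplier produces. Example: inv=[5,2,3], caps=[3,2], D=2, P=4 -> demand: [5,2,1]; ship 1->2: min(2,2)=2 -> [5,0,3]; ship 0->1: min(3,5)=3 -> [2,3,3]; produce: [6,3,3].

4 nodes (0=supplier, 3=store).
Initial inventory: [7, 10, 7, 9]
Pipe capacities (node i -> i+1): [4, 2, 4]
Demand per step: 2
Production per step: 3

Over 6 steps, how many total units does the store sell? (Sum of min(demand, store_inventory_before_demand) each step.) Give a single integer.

Step 1: sold=2 (running total=2) -> [6 12 5 11]
Step 2: sold=2 (running total=4) -> [5 14 3 13]
Step 3: sold=2 (running total=6) -> [4 16 2 14]
Step 4: sold=2 (running total=8) -> [3 18 2 14]
Step 5: sold=2 (running total=10) -> [3 19 2 14]
Step 6: sold=2 (running total=12) -> [3 20 2 14]

Answer: 12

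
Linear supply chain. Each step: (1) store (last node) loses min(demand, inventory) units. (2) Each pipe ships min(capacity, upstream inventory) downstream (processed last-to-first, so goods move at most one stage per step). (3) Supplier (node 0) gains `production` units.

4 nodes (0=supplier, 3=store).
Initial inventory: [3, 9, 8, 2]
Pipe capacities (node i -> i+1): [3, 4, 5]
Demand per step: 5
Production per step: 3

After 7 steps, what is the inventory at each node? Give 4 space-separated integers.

Step 1: demand=5,sold=2 ship[2->3]=5 ship[1->2]=4 ship[0->1]=3 prod=3 -> inv=[3 8 7 5]
Step 2: demand=5,sold=5 ship[2->3]=5 ship[1->2]=4 ship[0->1]=3 prod=3 -> inv=[3 7 6 5]
Step 3: demand=5,sold=5 ship[2->3]=5 ship[1->2]=4 ship[0->1]=3 prod=3 -> inv=[3 6 5 5]
Step 4: demand=5,sold=5 ship[2->3]=5 ship[1->2]=4 ship[0->1]=3 prod=3 -> inv=[3 5 4 5]
Step 5: demand=5,sold=5 ship[2->3]=4 ship[1->2]=4 ship[0->1]=3 prod=3 -> inv=[3 4 4 4]
Step 6: demand=5,sold=4 ship[2->3]=4 ship[1->2]=4 ship[0->1]=3 prod=3 -> inv=[3 3 4 4]
Step 7: demand=5,sold=4 ship[2->3]=4 ship[1->2]=3 ship[0->1]=3 prod=3 -> inv=[3 3 3 4]

3 3 3 4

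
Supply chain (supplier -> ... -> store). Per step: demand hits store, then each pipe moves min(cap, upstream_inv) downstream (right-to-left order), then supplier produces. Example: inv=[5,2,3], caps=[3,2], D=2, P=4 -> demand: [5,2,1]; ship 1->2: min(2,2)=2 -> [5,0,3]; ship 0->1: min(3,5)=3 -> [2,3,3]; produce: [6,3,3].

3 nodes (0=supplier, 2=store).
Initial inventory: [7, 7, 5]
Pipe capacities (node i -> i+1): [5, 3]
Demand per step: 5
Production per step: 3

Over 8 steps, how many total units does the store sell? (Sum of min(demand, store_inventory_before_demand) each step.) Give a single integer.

Step 1: sold=5 (running total=5) -> [5 9 3]
Step 2: sold=3 (running total=8) -> [3 11 3]
Step 3: sold=3 (running total=11) -> [3 11 3]
Step 4: sold=3 (running total=14) -> [3 11 3]
Step 5: sold=3 (running total=17) -> [3 11 3]
Step 6: sold=3 (running total=20) -> [3 11 3]
Step 7: sold=3 (running total=23) -> [3 11 3]
Step 8: sold=3 (running total=26) -> [3 11 3]

Answer: 26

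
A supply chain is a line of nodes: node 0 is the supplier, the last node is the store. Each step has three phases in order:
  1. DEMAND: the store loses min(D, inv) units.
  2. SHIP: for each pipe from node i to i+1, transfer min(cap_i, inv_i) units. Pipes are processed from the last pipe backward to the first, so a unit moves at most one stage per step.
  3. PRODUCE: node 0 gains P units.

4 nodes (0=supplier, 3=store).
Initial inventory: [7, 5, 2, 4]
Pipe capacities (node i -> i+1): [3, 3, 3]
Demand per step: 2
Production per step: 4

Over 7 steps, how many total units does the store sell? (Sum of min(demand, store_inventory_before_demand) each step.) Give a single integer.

Answer: 14

Derivation:
Step 1: sold=2 (running total=2) -> [8 5 3 4]
Step 2: sold=2 (running total=4) -> [9 5 3 5]
Step 3: sold=2 (running total=6) -> [10 5 3 6]
Step 4: sold=2 (running total=8) -> [11 5 3 7]
Step 5: sold=2 (running total=10) -> [12 5 3 8]
Step 6: sold=2 (running total=12) -> [13 5 3 9]
Step 7: sold=2 (running total=14) -> [14 5 3 10]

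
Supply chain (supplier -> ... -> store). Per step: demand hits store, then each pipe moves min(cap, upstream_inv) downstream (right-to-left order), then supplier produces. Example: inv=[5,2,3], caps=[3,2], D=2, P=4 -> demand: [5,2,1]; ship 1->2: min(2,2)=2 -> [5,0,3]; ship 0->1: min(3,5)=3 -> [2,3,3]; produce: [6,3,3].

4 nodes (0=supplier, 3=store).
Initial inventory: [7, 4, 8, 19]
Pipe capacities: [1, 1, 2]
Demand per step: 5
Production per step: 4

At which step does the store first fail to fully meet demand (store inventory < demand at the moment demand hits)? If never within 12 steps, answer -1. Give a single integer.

Step 1: demand=5,sold=5 ship[2->3]=2 ship[1->2]=1 ship[0->1]=1 prod=4 -> [10 4 7 16]
Step 2: demand=5,sold=5 ship[2->3]=2 ship[1->2]=1 ship[0->1]=1 prod=4 -> [13 4 6 13]
Step 3: demand=5,sold=5 ship[2->3]=2 ship[1->2]=1 ship[0->1]=1 prod=4 -> [16 4 5 10]
Step 4: demand=5,sold=5 ship[2->3]=2 ship[1->2]=1 ship[0->1]=1 prod=4 -> [19 4 4 7]
Step 5: demand=5,sold=5 ship[2->3]=2 ship[1->2]=1 ship[0->1]=1 prod=4 -> [22 4 3 4]
Step 6: demand=5,sold=4 ship[2->3]=2 ship[1->2]=1 ship[0->1]=1 prod=4 -> [25 4 2 2]
Step 7: demand=5,sold=2 ship[2->3]=2 ship[1->2]=1 ship[0->1]=1 prod=4 -> [28 4 1 2]
Step 8: demand=5,sold=2 ship[2->3]=1 ship[1->2]=1 ship[0->1]=1 prod=4 -> [31 4 1 1]
Step 9: demand=5,sold=1 ship[2->3]=1 ship[1->2]=1 ship[0->1]=1 prod=4 -> [34 4 1 1]
Step 10: demand=5,sold=1 ship[2->3]=1 ship[1->2]=1 ship[0->1]=1 prod=4 -> [37 4 1 1]
Step 11: demand=5,sold=1 ship[2->3]=1 ship[1->2]=1 ship[0->1]=1 prod=4 -> [40 4 1 1]
Step 12: demand=5,sold=1 ship[2->3]=1 ship[1->2]=1 ship[0->1]=1 prod=4 -> [43 4 1 1]
First stockout at step 6

6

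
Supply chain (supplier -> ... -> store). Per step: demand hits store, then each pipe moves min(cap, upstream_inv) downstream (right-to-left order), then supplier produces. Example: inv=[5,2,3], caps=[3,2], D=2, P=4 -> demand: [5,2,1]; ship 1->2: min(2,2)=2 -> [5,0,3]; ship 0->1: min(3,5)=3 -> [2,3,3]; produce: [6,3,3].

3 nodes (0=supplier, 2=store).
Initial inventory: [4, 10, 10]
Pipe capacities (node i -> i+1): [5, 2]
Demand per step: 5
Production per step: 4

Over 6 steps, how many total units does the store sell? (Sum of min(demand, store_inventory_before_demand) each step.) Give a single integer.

Answer: 20

Derivation:
Step 1: sold=5 (running total=5) -> [4 12 7]
Step 2: sold=5 (running total=10) -> [4 14 4]
Step 3: sold=4 (running total=14) -> [4 16 2]
Step 4: sold=2 (running total=16) -> [4 18 2]
Step 5: sold=2 (running total=18) -> [4 20 2]
Step 6: sold=2 (running total=20) -> [4 22 2]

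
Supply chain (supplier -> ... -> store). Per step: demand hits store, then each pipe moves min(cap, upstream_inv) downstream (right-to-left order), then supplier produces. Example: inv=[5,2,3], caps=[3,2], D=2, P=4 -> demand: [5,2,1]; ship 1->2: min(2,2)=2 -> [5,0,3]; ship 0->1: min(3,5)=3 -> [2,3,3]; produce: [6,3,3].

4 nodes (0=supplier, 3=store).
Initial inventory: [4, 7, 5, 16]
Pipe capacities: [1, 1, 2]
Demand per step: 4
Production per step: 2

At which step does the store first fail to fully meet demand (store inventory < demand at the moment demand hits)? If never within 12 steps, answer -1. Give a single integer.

Step 1: demand=4,sold=4 ship[2->3]=2 ship[1->2]=1 ship[0->1]=1 prod=2 -> [5 7 4 14]
Step 2: demand=4,sold=4 ship[2->3]=2 ship[1->2]=1 ship[0->1]=1 prod=2 -> [6 7 3 12]
Step 3: demand=4,sold=4 ship[2->3]=2 ship[1->2]=1 ship[0->1]=1 prod=2 -> [7 7 2 10]
Step 4: demand=4,sold=4 ship[2->3]=2 ship[1->2]=1 ship[0->1]=1 prod=2 -> [8 7 1 8]
Step 5: demand=4,sold=4 ship[2->3]=1 ship[1->2]=1 ship[0->1]=1 prod=2 -> [9 7 1 5]
Step 6: demand=4,sold=4 ship[2->3]=1 ship[1->2]=1 ship[0->1]=1 prod=2 -> [10 7 1 2]
Step 7: demand=4,sold=2 ship[2->3]=1 ship[1->2]=1 ship[0->1]=1 prod=2 -> [11 7 1 1]
Step 8: demand=4,sold=1 ship[2->3]=1 ship[1->2]=1 ship[0->1]=1 prod=2 -> [12 7 1 1]
Step 9: demand=4,sold=1 ship[2->3]=1 ship[1->2]=1 ship[0->1]=1 prod=2 -> [13 7 1 1]
Step 10: demand=4,sold=1 ship[2->3]=1 ship[1->2]=1 ship[0->1]=1 prod=2 -> [14 7 1 1]
Step 11: demand=4,sold=1 ship[2->3]=1 ship[1->2]=1 ship[0->1]=1 prod=2 -> [15 7 1 1]
Step 12: demand=4,sold=1 ship[2->3]=1 ship[1->2]=1 ship[0->1]=1 prod=2 -> [16 7 1 1]
First stockout at step 7

7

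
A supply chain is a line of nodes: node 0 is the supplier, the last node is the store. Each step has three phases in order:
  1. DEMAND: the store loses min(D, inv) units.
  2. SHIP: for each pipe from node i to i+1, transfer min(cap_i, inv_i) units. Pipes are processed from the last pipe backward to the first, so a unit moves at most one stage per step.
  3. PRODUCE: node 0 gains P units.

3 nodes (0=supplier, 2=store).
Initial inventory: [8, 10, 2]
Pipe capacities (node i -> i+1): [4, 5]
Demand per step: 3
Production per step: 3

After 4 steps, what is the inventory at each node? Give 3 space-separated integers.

Step 1: demand=3,sold=2 ship[1->2]=5 ship[0->1]=4 prod=3 -> inv=[7 9 5]
Step 2: demand=3,sold=3 ship[1->2]=5 ship[0->1]=4 prod=3 -> inv=[6 8 7]
Step 3: demand=3,sold=3 ship[1->2]=5 ship[0->1]=4 prod=3 -> inv=[5 7 9]
Step 4: demand=3,sold=3 ship[1->2]=5 ship[0->1]=4 prod=3 -> inv=[4 6 11]

4 6 11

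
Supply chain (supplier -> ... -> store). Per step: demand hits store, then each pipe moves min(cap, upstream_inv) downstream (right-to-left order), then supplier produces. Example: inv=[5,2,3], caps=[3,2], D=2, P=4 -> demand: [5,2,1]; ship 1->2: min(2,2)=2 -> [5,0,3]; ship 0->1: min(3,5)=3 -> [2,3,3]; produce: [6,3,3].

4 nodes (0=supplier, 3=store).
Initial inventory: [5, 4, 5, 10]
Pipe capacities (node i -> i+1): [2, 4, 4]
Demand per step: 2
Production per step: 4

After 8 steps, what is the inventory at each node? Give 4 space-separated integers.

Step 1: demand=2,sold=2 ship[2->3]=4 ship[1->2]=4 ship[0->1]=2 prod=4 -> inv=[7 2 5 12]
Step 2: demand=2,sold=2 ship[2->3]=4 ship[1->2]=2 ship[0->1]=2 prod=4 -> inv=[9 2 3 14]
Step 3: demand=2,sold=2 ship[2->3]=3 ship[1->2]=2 ship[0->1]=2 prod=4 -> inv=[11 2 2 15]
Step 4: demand=2,sold=2 ship[2->3]=2 ship[1->2]=2 ship[0->1]=2 prod=4 -> inv=[13 2 2 15]
Step 5: demand=2,sold=2 ship[2->3]=2 ship[1->2]=2 ship[0->1]=2 prod=4 -> inv=[15 2 2 15]
Step 6: demand=2,sold=2 ship[2->3]=2 ship[1->2]=2 ship[0->1]=2 prod=4 -> inv=[17 2 2 15]
Step 7: demand=2,sold=2 ship[2->3]=2 ship[1->2]=2 ship[0->1]=2 prod=4 -> inv=[19 2 2 15]
Step 8: demand=2,sold=2 ship[2->3]=2 ship[1->2]=2 ship[0->1]=2 prod=4 -> inv=[21 2 2 15]

21 2 2 15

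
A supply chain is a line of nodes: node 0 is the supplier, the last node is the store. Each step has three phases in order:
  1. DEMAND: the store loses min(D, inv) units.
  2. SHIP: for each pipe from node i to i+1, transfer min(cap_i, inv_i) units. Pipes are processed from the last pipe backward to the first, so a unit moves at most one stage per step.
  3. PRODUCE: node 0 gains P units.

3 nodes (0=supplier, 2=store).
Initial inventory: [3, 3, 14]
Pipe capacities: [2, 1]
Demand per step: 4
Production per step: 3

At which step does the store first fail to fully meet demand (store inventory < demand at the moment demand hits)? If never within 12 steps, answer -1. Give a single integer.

Step 1: demand=4,sold=4 ship[1->2]=1 ship[0->1]=2 prod=3 -> [4 4 11]
Step 2: demand=4,sold=4 ship[1->2]=1 ship[0->1]=2 prod=3 -> [5 5 8]
Step 3: demand=4,sold=4 ship[1->2]=1 ship[0->1]=2 prod=3 -> [6 6 5]
Step 4: demand=4,sold=4 ship[1->2]=1 ship[0->1]=2 prod=3 -> [7 7 2]
Step 5: demand=4,sold=2 ship[1->2]=1 ship[0->1]=2 prod=3 -> [8 8 1]
Step 6: demand=4,sold=1 ship[1->2]=1 ship[0->1]=2 prod=3 -> [9 9 1]
Step 7: demand=4,sold=1 ship[1->2]=1 ship[0->1]=2 prod=3 -> [10 10 1]
Step 8: demand=4,sold=1 ship[1->2]=1 ship[0->1]=2 prod=3 -> [11 11 1]
Step 9: demand=4,sold=1 ship[1->2]=1 ship[0->1]=2 prod=3 -> [12 12 1]
Step 10: demand=4,sold=1 ship[1->2]=1 ship[0->1]=2 prod=3 -> [13 13 1]
Step 11: demand=4,sold=1 ship[1->2]=1 ship[0->1]=2 prod=3 -> [14 14 1]
Step 12: demand=4,sold=1 ship[1->2]=1 ship[0->1]=2 prod=3 -> [15 15 1]
First stockout at step 5

5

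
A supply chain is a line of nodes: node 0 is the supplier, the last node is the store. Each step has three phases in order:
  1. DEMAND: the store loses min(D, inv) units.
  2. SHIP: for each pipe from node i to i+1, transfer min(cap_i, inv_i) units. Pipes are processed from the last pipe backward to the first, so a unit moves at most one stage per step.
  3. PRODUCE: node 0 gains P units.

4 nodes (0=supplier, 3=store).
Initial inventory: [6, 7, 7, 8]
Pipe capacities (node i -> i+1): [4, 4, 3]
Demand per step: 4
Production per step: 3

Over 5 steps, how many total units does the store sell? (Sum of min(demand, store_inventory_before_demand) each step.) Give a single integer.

Step 1: sold=4 (running total=4) -> [5 7 8 7]
Step 2: sold=4 (running total=8) -> [4 7 9 6]
Step 3: sold=4 (running total=12) -> [3 7 10 5]
Step 4: sold=4 (running total=16) -> [3 6 11 4]
Step 5: sold=4 (running total=20) -> [3 5 12 3]

Answer: 20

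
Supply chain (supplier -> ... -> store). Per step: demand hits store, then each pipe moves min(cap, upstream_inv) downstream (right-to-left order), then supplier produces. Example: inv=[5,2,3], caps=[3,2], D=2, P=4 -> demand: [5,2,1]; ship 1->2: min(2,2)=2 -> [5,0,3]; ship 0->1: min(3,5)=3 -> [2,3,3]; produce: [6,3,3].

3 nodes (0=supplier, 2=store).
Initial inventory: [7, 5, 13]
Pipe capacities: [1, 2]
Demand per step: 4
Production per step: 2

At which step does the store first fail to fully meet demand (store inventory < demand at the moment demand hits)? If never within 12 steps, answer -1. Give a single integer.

Step 1: demand=4,sold=4 ship[1->2]=2 ship[0->1]=1 prod=2 -> [8 4 11]
Step 2: demand=4,sold=4 ship[1->2]=2 ship[0->1]=1 prod=2 -> [9 3 9]
Step 3: demand=4,sold=4 ship[1->2]=2 ship[0->1]=1 prod=2 -> [10 2 7]
Step 4: demand=4,sold=4 ship[1->2]=2 ship[0->1]=1 prod=2 -> [11 1 5]
Step 5: demand=4,sold=4 ship[1->2]=1 ship[0->1]=1 prod=2 -> [12 1 2]
Step 6: demand=4,sold=2 ship[1->2]=1 ship[0->1]=1 prod=2 -> [13 1 1]
Step 7: demand=4,sold=1 ship[1->2]=1 ship[0->1]=1 prod=2 -> [14 1 1]
Step 8: demand=4,sold=1 ship[1->2]=1 ship[0->1]=1 prod=2 -> [15 1 1]
Step 9: demand=4,sold=1 ship[1->2]=1 ship[0->1]=1 prod=2 -> [16 1 1]
Step 10: demand=4,sold=1 ship[1->2]=1 ship[0->1]=1 prod=2 -> [17 1 1]
Step 11: demand=4,sold=1 ship[1->2]=1 ship[0->1]=1 prod=2 -> [18 1 1]
Step 12: demand=4,sold=1 ship[1->2]=1 ship[0->1]=1 prod=2 -> [19 1 1]
First stockout at step 6

6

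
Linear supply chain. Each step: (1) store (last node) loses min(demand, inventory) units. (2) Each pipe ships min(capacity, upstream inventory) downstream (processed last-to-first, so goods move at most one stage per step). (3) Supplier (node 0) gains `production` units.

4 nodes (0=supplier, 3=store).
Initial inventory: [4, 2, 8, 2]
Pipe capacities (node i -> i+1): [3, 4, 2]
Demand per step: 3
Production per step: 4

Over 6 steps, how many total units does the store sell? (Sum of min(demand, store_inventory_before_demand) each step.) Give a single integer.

Answer: 12

Derivation:
Step 1: sold=2 (running total=2) -> [5 3 8 2]
Step 2: sold=2 (running total=4) -> [6 3 9 2]
Step 3: sold=2 (running total=6) -> [7 3 10 2]
Step 4: sold=2 (running total=8) -> [8 3 11 2]
Step 5: sold=2 (running total=10) -> [9 3 12 2]
Step 6: sold=2 (running total=12) -> [10 3 13 2]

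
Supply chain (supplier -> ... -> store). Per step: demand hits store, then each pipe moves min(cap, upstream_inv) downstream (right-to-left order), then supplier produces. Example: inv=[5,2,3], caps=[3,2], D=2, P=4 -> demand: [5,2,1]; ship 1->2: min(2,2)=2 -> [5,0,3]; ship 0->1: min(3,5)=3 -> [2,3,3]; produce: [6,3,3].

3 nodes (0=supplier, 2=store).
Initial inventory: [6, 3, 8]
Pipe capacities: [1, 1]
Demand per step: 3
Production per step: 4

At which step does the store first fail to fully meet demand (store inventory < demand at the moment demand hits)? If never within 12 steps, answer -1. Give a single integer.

Step 1: demand=3,sold=3 ship[1->2]=1 ship[0->1]=1 prod=4 -> [9 3 6]
Step 2: demand=3,sold=3 ship[1->2]=1 ship[0->1]=1 prod=4 -> [12 3 4]
Step 3: demand=3,sold=3 ship[1->2]=1 ship[0->1]=1 prod=4 -> [15 3 2]
Step 4: demand=3,sold=2 ship[1->2]=1 ship[0->1]=1 prod=4 -> [18 3 1]
Step 5: demand=3,sold=1 ship[1->2]=1 ship[0->1]=1 prod=4 -> [21 3 1]
Step 6: demand=3,sold=1 ship[1->2]=1 ship[0->1]=1 prod=4 -> [24 3 1]
Step 7: demand=3,sold=1 ship[1->2]=1 ship[0->1]=1 prod=4 -> [27 3 1]
Step 8: demand=3,sold=1 ship[1->2]=1 ship[0->1]=1 prod=4 -> [30 3 1]
Step 9: demand=3,sold=1 ship[1->2]=1 ship[0->1]=1 prod=4 -> [33 3 1]
Step 10: demand=3,sold=1 ship[1->2]=1 ship[0->1]=1 prod=4 -> [36 3 1]
Step 11: demand=3,sold=1 ship[1->2]=1 ship[0->1]=1 prod=4 -> [39 3 1]
Step 12: demand=3,sold=1 ship[1->2]=1 ship[0->1]=1 prod=4 -> [42 3 1]
First stockout at step 4

4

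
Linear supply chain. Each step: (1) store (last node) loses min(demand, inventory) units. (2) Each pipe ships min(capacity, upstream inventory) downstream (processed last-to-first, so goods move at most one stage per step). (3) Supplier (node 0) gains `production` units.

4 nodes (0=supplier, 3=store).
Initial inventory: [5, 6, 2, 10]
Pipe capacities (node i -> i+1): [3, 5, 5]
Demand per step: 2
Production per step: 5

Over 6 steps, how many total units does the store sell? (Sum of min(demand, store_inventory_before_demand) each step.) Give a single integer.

Answer: 12

Derivation:
Step 1: sold=2 (running total=2) -> [7 4 5 10]
Step 2: sold=2 (running total=4) -> [9 3 4 13]
Step 3: sold=2 (running total=6) -> [11 3 3 15]
Step 4: sold=2 (running total=8) -> [13 3 3 16]
Step 5: sold=2 (running total=10) -> [15 3 3 17]
Step 6: sold=2 (running total=12) -> [17 3 3 18]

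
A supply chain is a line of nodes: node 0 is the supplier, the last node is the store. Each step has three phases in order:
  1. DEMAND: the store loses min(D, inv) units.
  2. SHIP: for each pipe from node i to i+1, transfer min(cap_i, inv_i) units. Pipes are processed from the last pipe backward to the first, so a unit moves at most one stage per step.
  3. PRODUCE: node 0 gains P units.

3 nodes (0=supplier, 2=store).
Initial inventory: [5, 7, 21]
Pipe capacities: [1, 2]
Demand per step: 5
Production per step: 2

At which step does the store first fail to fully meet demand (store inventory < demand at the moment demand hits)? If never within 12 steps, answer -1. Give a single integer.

Step 1: demand=5,sold=5 ship[1->2]=2 ship[0->1]=1 prod=2 -> [6 6 18]
Step 2: demand=5,sold=5 ship[1->2]=2 ship[0->1]=1 prod=2 -> [7 5 15]
Step 3: demand=5,sold=5 ship[1->2]=2 ship[0->1]=1 prod=2 -> [8 4 12]
Step 4: demand=5,sold=5 ship[1->2]=2 ship[0->1]=1 prod=2 -> [9 3 9]
Step 5: demand=5,sold=5 ship[1->2]=2 ship[0->1]=1 prod=2 -> [10 2 6]
Step 6: demand=5,sold=5 ship[1->2]=2 ship[0->1]=1 prod=2 -> [11 1 3]
Step 7: demand=5,sold=3 ship[1->2]=1 ship[0->1]=1 prod=2 -> [12 1 1]
Step 8: demand=5,sold=1 ship[1->2]=1 ship[0->1]=1 prod=2 -> [13 1 1]
Step 9: demand=5,sold=1 ship[1->2]=1 ship[0->1]=1 prod=2 -> [14 1 1]
Step 10: demand=5,sold=1 ship[1->2]=1 ship[0->1]=1 prod=2 -> [15 1 1]
Step 11: demand=5,sold=1 ship[1->2]=1 ship[0->1]=1 prod=2 -> [16 1 1]
Step 12: demand=5,sold=1 ship[1->2]=1 ship[0->1]=1 prod=2 -> [17 1 1]
First stockout at step 7

7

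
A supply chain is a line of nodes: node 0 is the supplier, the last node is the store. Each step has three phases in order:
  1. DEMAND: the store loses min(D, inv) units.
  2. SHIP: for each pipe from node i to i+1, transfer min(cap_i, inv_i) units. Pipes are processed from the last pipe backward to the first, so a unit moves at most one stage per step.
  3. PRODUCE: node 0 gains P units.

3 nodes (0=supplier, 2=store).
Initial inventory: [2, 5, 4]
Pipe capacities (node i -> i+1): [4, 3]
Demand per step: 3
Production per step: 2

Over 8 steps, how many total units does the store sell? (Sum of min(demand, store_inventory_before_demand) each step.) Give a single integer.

Step 1: sold=3 (running total=3) -> [2 4 4]
Step 2: sold=3 (running total=6) -> [2 3 4]
Step 3: sold=3 (running total=9) -> [2 2 4]
Step 4: sold=3 (running total=12) -> [2 2 3]
Step 5: sold=3 (running total=15) -> [2 2 2]
Step 6: sold=2 (running total=17) -> [2 2 2]
Step 7: sold=2 (running total=19) -> [2 2 2]
Step 8: sold=2 (running total=21) -> [2 2 2]

Answer: 21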